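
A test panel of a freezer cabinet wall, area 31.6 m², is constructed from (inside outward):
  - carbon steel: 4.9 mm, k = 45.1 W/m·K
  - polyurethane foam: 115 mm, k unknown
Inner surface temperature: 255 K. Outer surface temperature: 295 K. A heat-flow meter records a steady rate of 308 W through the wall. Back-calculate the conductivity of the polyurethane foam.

k ≈ 0.028 W/(m·K)

Treating each layer as a thermal resistance in series:
R_carbon steel = L/(kA) = 0.0049/(45.1×31.6) = 3.438×10^-6 K/W
Sum of known resistances R_other = 3.438×10^-6 K/W
Total R = ΔT/Q = 40/308 = 0.1299 K/W
R_polyurethane foam = R_total − R_other = 0.1299 K/W
k = L/(R·A) = 0.115/(0.1299×31.6)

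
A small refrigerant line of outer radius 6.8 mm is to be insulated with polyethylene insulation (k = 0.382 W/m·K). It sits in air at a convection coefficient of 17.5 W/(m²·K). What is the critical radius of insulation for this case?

For a cylinder r_cr = k/h = 0.382/17.5
r_cr = 21.8 mm; since the bare radius (6.8 mm) is below r_cr, adding a thin layer of insulation will *increase* heat loss.

r_cr ≈ 21.8 mm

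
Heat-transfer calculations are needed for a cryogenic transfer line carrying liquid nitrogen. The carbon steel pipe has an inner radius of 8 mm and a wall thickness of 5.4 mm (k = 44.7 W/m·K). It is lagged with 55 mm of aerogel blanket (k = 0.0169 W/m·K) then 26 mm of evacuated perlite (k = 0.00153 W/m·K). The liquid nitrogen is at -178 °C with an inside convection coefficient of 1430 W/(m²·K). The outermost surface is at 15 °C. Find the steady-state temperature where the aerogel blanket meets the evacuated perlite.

Cylindrical conduction, so R = ln(r₂/r₁)/(2πkL) per layer, in series:
R_inner film = 1/(h_i·2πr₁L) = 1/(1430×2π×0.008×1) = 0.01391 K/W
R_carbon steel pipe wall = ln(13.4/8)/(2π×44.7×1) = 0.001837 K/W
R_aerogel blanket = ln(68.4/13.4)/(2π×0.0169×1) = 15.35 K/W
R_evacuated perlite = ln(94.4/68.4)/(2π×0.00153×1) = 33.51 K/W
R_total = 48.88 K/W
Q = ΔT/R_total = 193/48.88
Q = 3.95 W/m
T_interface = T_inner + Q·ΣR(inner→interface) = -178 + 3.95×15.37

T ≈ -117 °C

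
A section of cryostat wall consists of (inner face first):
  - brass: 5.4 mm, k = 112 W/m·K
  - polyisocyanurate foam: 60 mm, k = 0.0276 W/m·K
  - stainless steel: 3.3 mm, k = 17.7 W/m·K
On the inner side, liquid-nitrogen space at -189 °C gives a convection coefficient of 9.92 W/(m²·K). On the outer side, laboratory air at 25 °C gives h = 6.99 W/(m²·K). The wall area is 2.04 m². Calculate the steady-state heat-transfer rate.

Thermal resistances in series:
R_inner film = 1/(h_i·A) = 1/(9.92×2.04) = 0.04941 K/W
R_brass = L/(kA) = 0.0054/(112×2.04) = 2.363×10^-5 K/W
R_polyisocyanurate foam = L/(kA) = 0.06/(0.0276×2.04) = 1.066 K/W
R_stainless steel = L/(kA) = 0.0033/(17.7×2.04) = 9.139×10^-5 K/W
R_outer film = 1/(h_o·A) = 1/(6.99×2.04) = 0.07013 K/W
R_total = 1.185 K/W
Q = ΔT / R_total = 214 / 1.185

Q ≈ 181 W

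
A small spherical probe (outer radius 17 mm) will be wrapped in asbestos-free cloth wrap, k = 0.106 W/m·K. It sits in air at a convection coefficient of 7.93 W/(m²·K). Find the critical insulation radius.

For a sphere r_cr = 2k/h = 2×0.106/7.93
r_cr = 26.7 mm; since the bare radius (17 mm) is below r_cr, adding a thin layer of insulation will *increase* heat loss.

r_cr ≈ 26.7 mm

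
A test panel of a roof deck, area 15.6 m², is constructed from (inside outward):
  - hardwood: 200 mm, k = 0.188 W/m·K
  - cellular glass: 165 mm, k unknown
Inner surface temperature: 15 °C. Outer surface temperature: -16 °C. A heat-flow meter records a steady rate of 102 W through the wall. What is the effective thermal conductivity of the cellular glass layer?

k ≈ 0.0449 W/(m·K)

Treating each layer as a thermal resistance in series:
R_hardwood = L/(kA) = 0.2/(0.188×15.6) = 0.06819 K/W
Sum of known resistances R_other = 0.06819 K/W
Total R = ΔT/Q = 31/102 = 0.3039 K/W
R_cellular glass = R_total − R_other = 0.2357 K/W
k = L/(R·A) = 0.165/(0.2357×15.6)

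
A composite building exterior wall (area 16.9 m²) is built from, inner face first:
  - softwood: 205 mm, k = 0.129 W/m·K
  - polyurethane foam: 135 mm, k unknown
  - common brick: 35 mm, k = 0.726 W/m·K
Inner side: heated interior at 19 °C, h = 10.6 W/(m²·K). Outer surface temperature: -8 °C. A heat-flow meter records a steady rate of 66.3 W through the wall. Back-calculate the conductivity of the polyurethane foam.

k ≈ 0.0262 W/(m·K)

Using the resistance-network approach (series):
R_inner film = 1/(h_i·A) = 1/(10.6×16.9) = 0.005582 K/W
R_softwood = L/(kA) = 0.205/(0.129×16.9) = 0.09403 K/W
R_common brick = L/(kA) = 0.035/(0.726×16.9) = 0.002853 K/W
Sum of known resistances R_other = 0.1025 K/W
Total R = ΔT/Q = 27/66.3 = 0.4072 K/W
R_polyurethane foam = R_total − R_other = 0.3048 K/W
k = L/(R·A) = 0.135/(0.3048×16.9)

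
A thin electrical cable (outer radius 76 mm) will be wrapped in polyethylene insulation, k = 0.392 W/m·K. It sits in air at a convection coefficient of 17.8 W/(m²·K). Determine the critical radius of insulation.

r_cr ≈ 22 mm

For a cylinder r_cr = k/h = 0.392/17.8
r_cr = 22 mm; since the bare radius (76 mm) is above r_cr, any added insulation will reduce heat loss.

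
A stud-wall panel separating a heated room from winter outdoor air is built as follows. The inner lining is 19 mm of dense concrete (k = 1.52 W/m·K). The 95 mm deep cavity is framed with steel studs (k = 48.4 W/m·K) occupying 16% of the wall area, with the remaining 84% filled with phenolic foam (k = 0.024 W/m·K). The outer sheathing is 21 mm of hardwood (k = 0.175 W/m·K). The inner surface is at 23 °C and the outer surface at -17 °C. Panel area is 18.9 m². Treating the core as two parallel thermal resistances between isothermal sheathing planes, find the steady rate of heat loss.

Q ≈ 5220 W

Sheathing layers in series; stud and cavity paths in parallel between them.
R_inner = 0.019/(1.52×18.9) = 6.614×10^-4 K/W
R_stud  = 0.095/(48.4×0.16×18.9) = 6.491×10^-4 K/W
R_cav   = 0.095/(0.024×0.84×18.9) = 0.2493 K/W
1/R_core = 1/R_stud + 1/R_cav → R_core = 6.474×10^-4 K/W
R_outer = 0.021/(0.175×18.9) = 0.006349 K/W
R_total = 0.007658 K/W
Q = ΔT/R_total = 40/0.007658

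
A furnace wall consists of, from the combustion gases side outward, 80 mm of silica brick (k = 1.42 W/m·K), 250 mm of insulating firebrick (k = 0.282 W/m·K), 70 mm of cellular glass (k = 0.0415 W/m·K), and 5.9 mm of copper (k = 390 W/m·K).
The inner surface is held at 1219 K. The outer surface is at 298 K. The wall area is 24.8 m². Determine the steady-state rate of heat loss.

Q ≈ 8690 W

Using the resistance-network approach (series):
R_silica brick = L/(kA) = 0.08/(1.42×24.8) = 0.002272 K/W
R_insulating firebrick = L/(kA) = 0.25/(0.282×24.8) = 0.03575 K/W
R_cellular glass = L/(kA) = 0.07/(0.0415×24.8) = 0.06801 K/W
R_copper = L/(kA) = 0.0059/(390×24.8) = 6.1×10^-7 K/W
R_total = 0.106 K/W
Q = ΔT / R_total = 921 / 0.106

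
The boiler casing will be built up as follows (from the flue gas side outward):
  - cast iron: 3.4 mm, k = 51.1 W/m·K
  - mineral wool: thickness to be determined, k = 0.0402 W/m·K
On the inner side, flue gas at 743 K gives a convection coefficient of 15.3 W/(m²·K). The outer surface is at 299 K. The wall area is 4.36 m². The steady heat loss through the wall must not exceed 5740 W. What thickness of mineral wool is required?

Using the resistance-network approach (series):
R_inner film = 1/(h_i·A) = 1/(15.3×4.36) = 0.01499 K/W
R_cast iron = L/(kA) = 0.0034/(51.1×4.36) = 1.526×10^-5 K/W
Sum of the known resistances R_other = 0.01501 K/W
Required total resistance R_tot = ΔT/Q_allow = 444/5740 = 0.07735 K/W
R_mineral wool = R_tot − R_other = 0.06235 K/W
L = R·k·A = 0.06235×0.0402×4.36

L ≈ 10.9 mm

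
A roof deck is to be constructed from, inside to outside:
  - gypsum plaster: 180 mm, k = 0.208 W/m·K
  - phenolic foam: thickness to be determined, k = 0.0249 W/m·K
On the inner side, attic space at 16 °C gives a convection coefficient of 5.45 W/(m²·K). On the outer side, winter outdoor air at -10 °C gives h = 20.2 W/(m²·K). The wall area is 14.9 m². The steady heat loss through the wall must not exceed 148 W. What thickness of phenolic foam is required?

Using the resistance-network approach (series):
R_inner film = 1/(h_i·A) = 1/(5.45×14.9) = 0.01231 K/W
R_gypsum plaster = L/(kA) = 0.18/(0.208×14.9) = 0.05808 K/W
R_outer film = 1/(h_o·A) = 1/(20.2×14.9) = 0.003322 K/W
Sum of the known resistances R_other = 0.07372 K/W
Required total resistance R_tot = ΔT/Q_allow = 26/148 = 0.1757 K/W
R_phenolic foam = R_tot − R_other = 0.102 K/W
L = R·k·A = 0.102×0.0249×14.9

L ≈ 37.8 mm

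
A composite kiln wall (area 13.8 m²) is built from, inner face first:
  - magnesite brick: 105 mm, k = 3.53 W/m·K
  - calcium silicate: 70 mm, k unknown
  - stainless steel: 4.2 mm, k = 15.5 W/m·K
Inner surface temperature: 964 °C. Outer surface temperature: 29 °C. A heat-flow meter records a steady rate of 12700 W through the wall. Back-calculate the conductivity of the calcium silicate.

k ≈ 0.071 W/(m·K)

Treating each layer as a thermal resistance in series:
R_magnesite brick = L/(kA) = 0.105/(3.53×13.8) = 0.002155 K/W
R_stainless steel = L/(kA) = 0.0042/(15.5×13.8) = 1.964×10^-5 K/W
Sum of known resistances R_other = 0.002175 K/W
Total R = ΔT/Q = 935/12700 = 0.07362 K/W
R_calcium silicate = R_total − R_other = 0.07145 K/W
k = L/(R·A) = 0.07/(0.07145×13.8)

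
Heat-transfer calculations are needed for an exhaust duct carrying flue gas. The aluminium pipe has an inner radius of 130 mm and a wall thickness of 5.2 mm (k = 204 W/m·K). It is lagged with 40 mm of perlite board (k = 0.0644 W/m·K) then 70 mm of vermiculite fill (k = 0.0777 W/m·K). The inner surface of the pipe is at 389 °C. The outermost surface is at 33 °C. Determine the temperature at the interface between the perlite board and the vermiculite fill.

T ≈ 217 °C

Cylindrical conduction, so R = ln(r₂/r₁)/(2πkL) per layer, in series:
R_aluminium pipe wall = ln(135.2/130)/(2π×204×1) = 3.06×10^-5 K/W
R_perlite board = ln(175.2/135.2)/(2π×0.0644×1) = 0.6405 K/W
R_vermiculite fill = ln(245.2/175.2)/(2π×0.0777×1) = 0.6885 K/W
R_total = 1.329 K/W
Q = ΔT/R_total = 356/1.329
Q = 268 W/m
T_interface = T_inner − Q·ΣR(inner→interface) = 389 − 268×0.6405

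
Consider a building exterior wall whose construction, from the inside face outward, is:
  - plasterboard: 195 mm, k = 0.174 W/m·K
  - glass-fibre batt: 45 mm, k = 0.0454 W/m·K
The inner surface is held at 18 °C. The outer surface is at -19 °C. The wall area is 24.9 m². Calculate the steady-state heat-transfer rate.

Using the resistance-network approach (series):
R_plasterboard = L/(kA) = 0.195/(0.174×24.9) = 0.04501 K/W
R_glass-fibre batt = L/(kA) = 0.045/(0.0454×24.9) = 0.03981 K/W
R_total = 0.08481 K/W
Q = ΔT / R_total = 37 / 0.08481

Q ≈ 436 W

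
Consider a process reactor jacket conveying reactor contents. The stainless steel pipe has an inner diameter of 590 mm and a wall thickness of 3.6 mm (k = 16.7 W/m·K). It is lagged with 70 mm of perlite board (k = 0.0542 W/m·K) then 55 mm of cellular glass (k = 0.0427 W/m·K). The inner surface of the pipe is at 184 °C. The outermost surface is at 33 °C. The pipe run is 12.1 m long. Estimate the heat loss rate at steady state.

Radial resistances (cylindrical: R_cond = ln(r_o/r_i)/(2πkL), R_conv = 1/(h·2πrL)):
R_stainless steel pipe wall = ln(298.6/295)/(2π×16.7×12.1) = 9.553×10^-6 K/W
R_perlite board = ln(368.6/298.6)/(2π×0.0542×12.1) = 0.05111 K/W
R_cellular glass = ln(423.6/368.6)/(2π×0.0427×12.1) = 0.04284 K/W
R_total = 0.09396 K/W
Q = ΔT/R_total = 151/0.09396

Q ≈ 1610 W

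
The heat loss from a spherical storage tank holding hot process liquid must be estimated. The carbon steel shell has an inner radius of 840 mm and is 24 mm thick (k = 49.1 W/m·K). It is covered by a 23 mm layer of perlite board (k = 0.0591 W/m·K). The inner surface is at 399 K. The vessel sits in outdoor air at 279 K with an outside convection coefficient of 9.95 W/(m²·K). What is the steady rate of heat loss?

Spherical conduction: R = (1/r_in − 1/r_out)/(4πk) per layer; series-sum.
R_carbon steel shell = (1/0.84 − 1/0.864)/(4π×49.1) = 5.36×10^-5 K/W
R_perlite board = (1/0.864 − 1/0.887)/(4π×0.0591) = 0.04041 K/W
R_outer film = 1/(h·4πr_o²) = 1/(9.95×4π×0.887²) = 0.01017 K/W
R_total = 0.05063 K/W
Q = ΔT/R_total = 120/0.05063

Q ≈ 2370 W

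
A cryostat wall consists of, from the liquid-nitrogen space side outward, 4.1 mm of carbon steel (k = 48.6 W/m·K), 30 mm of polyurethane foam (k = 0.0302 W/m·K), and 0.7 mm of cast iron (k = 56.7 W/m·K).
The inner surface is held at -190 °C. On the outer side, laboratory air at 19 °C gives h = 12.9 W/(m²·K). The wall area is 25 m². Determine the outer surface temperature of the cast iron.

T ≈ 3.87 °C

Thermal resistances in series:
R_carbon steel = L/(kA) = 0.0041/(48.6×25) = 3.374×10^-6 K/W
R_polyurethane foam = L/(kA) = 0.03/(0.0302×25) = 0.03974 K/W
R_cast iron = L/(kA) = 0.0007/(56.7×25) = 4.938×10^-7 K/W
R_outer film = 1/(h_o·A) = 1/(12.9×25) = 0.003101 K/W
R_total = 0.04284 K/W;  Q = ΔT/R_total = 209/0.04284 = 4879 W
T_interface = T_inner + Q·ΣR(inner→interface) = -190 + 4880×0.03974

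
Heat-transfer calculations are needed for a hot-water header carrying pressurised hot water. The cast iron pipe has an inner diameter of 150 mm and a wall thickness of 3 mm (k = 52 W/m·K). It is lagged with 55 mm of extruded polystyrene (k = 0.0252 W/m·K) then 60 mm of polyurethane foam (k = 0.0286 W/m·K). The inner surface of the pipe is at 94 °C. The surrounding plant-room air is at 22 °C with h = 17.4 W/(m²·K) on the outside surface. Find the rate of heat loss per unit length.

Treating each annulus and film as a series resistance:
R_cast iron pipe wall = ln(78/75)/(2π×52×1) = 1.2×10^-4 K/W
R_extruded polystyrene = ln(133/78)/(2π×0.0252×1) = 3.37 K/W
R_polyurethane foam = ln(193/133)/(2π×0.0286×1) = 2.072 K/W
R_outer film = 1/(h_o·2πr_oL) = 1/(17.4×2π×0.193×1) = 0.04739 K/W
R_total = 5.49 K/W
Q = ΔT/R_total = 72/5.49

q′ ≈ 13.1 W/m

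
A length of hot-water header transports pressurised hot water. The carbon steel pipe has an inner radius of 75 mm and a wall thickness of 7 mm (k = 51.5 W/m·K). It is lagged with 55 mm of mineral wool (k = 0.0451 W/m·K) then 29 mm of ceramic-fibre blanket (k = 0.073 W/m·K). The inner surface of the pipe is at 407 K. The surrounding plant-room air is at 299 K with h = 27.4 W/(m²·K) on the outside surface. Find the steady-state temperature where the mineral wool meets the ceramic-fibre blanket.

T ≈ 321 K

Radial resistances (cylindrical: R_cond = ln(r_o/r_i)/(2πkL), R_conv = 1/(h·2πrL)):
R_carbon steel pipe wall = ln(82/75)/(2π×51.5×1) = 2.758×10^-4 K/W
R_mineral wool = ln(137/82)/(2π×0.0451×1) = 1.811 K/W
R_ceramic-fibre blanket = ln(166/137)/(2π×0.073×1) = 0.4186 K/W
R_outer film = 1/(h_o·2πr_oL) = 1/(27.4×2π×0.166×1) = 0.03499 K/W
R_total = 2.265 K/W
Q = ΔT/R_total = 108/2.265
Q = 47.7 W/m
T_interface = T_inner − Q·ΣR(inner→interface) = 407 − 47.7×1.812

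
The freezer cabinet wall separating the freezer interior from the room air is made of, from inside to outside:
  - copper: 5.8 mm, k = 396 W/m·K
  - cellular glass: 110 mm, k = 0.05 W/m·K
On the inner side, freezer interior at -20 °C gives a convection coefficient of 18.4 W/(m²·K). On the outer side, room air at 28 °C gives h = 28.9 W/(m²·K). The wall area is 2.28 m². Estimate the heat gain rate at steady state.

Using the resistance-network approach (series):
R_inner film = 1/(h_i·A) = 1/(18.4×2.28) = 0.02384 K/W
R_copper = L/(kA) = 0.0058/(396×2.28) = 6.424×10^-6 K/W
R_cellular glass = L/(kA) = 0.11/(0.05×2.28) = 0.9649 K/W
R_outer film = 1/(h_o·A) = 1/(28.9×2.28) = 0.01518 K/W
R_total = 1.004 K/W
Q = ΔT / R_total = 48 / 1.004

Q ≈ 47.8 W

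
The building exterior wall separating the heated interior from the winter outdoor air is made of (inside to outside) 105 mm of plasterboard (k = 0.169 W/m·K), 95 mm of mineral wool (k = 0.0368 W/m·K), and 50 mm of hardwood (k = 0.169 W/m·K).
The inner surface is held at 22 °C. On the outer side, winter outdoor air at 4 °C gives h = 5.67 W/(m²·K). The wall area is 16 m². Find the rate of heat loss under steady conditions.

Q ≈ 78.4 W

Series thermal resistances:
R_plasterboard = L/(kA) = 0.105/(0.169×16) = 0.03883 K/W
R_mineral wool = L/(kA) = 0.095/(0.0368×16) = 0.1613 K/W
R_hardwood = L/(kA) = 0.05/(0.169×16) = 0.01849 K/W
R_outer film = 1/(h_o·A) = 1/(5.67×16) = 0.01102 K/W
R_total = 0.2297 K/W
Q = ΔT / R_total = 18 / 0.2297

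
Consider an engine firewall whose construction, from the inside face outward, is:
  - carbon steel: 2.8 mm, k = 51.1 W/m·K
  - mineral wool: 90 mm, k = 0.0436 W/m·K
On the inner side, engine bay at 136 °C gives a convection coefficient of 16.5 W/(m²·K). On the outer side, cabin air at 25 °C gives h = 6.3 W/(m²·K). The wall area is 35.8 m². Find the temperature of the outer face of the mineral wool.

T ≈ 32.7 °C

Using the resistance-network approach (series):
R_inner film = 1/(h_i·A) = 1/(16.5×35.8) = 0.001693 K/W
R_carbon steel = L/(kA) = 0.0028/(51.1×35.8) = 1.531×10^-6 K/W
R_mineral wool = L/(kA) = 0.09/(0.0436×35.8) = 0.05766 K/W
R_outer film = 1/(h_o·A) = 1/(6.3×35.8) = 0.004434 K/W
R_total = 0.06379 K/W;  Q = ΔT/R_total = 111/0.06379 = 1740 W
T_interface = T_inner − Q·ΣR(inner→interface) = 136 − 1740×0.05935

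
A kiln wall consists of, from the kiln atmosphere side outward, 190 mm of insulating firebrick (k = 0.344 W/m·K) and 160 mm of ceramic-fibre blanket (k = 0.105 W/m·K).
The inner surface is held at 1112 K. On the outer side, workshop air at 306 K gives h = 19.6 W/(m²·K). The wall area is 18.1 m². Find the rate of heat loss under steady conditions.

Q ≈ 6860 W

Treating each layer as a thermal resistance in series:
R_insulating firebrick = L/(kA) = 0.19/(0.344×18.1) = 0.03052 K/W
R_ceramic-fibre blanket = L/(kA) = 0.16/(0.105×18.1) = 0.08419 K/W
R_outer film = 1/(h_o·A) = 1/(19.6×18.1) = 0.002819 K/W
R_total = 0.1175 K/W
Q = ΔT / R_total = 806 / 0.1175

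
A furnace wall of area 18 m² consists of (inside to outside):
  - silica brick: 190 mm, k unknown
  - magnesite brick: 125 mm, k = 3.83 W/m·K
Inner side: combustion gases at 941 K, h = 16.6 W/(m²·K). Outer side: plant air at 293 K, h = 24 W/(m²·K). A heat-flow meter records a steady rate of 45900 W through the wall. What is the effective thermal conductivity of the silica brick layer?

Treating each layer as a thermal resistance in series:
R_inner film = 1/(h_i·A) = 1/(16.6×18) = 0.003347 K/W
R_magnesite brick = L/(kA) = 0.125/(3.83×18) = 0.001813 K/W
R_outer film = 1/(h_o·A) = 1/(24×18) = 0.002315 K/W
Sum of known resistances R_other = 0.007475 K/W
Total R = ΔT/Q = 648/45900 = 0.01412 K/W
R_silica brick = R_total − R_other = 0.006643 K/W
k = L/(R·A) = 0.19/(0.006643×18)

k ≈ 1.59 W/(m·K)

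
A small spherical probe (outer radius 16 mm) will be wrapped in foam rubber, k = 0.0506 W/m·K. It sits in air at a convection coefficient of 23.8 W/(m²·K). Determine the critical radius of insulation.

For a sphere r_cr = 2k/h = 2×0.0506/23.8
r_cr = 4.25 mm; since the bare radius (16 mm) is above r_cr, any added insulation will reduce heat loss.

r_cr ≈ 4.25 mm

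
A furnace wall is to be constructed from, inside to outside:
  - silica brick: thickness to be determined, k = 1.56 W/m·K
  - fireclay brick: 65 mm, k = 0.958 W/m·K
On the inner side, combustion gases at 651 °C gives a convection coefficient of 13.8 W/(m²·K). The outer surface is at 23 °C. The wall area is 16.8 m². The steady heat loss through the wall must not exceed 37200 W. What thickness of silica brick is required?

Series thermal resistances:
R_inner film = 1/(h_i·A) = 1/(13.8×16.8) = 0.004313 K/W
R_fireclay brick = L/(kA) = 0.065/(0.958×16.8) = 0.004039 K/W
Sum of the known resistances R_other = 0.008352 K/W
Required total resistance R_tot = ΔT/Q_allow = 628/37200 = 0.01688 K/W
R_silica brick = R_tot − R_other = 0.00853 K/W
L = R·k·A = 0.00853×1.56×16.8

L ≈ 224 mm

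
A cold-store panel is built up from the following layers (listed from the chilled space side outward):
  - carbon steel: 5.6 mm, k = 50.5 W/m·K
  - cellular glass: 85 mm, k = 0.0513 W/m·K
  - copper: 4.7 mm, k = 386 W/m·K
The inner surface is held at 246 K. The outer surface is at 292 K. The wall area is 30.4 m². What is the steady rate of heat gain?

Using the resistance-network approach (series):
R_carbon steel = L/(kA) = 0.0056/(50.5×30.4) = 3.648×10^-6 K/W
R_cellular glass = L/(kA) = 0.085/(0.0513×30.4) = 0.0545 K/W
R_copper = L/(kA) = 0.0047/(386×30.4) = 4.005×10^-7 K/W
R_total = 0.05451 K/W
Q = ΔT / R_total = 46 / 0.05451

Q ≈ 844 W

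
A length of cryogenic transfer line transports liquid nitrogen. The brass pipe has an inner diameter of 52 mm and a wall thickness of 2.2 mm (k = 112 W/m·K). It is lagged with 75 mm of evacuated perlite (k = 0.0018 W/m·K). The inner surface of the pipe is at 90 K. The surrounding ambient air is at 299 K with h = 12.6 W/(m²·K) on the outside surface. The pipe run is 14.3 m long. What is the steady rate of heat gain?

Q ≈ 26 W

For a radial system each layer contributes R = ln(r_out/r_in)/(2πkL); films add R = 1/(hA).
R_brass pipe wall = ln(28.2/26)/(2π×112×14.3) = 8.072×10^-6 K/W
R_evacuated perlite = ln(103.2/28.2)/(2π×0.0018×14.3) = 8.022 K/W
R_outer film = 1/(h_o·2πr_oL) = 1/(12.6×2π×0.1032×14.3) = 0.008559 K/W
R_total = 8.03 K/W
Q = ΔT/R_total = 209/8.03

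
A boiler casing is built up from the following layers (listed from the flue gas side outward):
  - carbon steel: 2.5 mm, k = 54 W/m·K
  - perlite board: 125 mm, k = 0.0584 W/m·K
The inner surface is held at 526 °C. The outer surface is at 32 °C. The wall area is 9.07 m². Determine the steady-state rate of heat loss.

Using the resistance-network approach (series):
R_carbon steel = L/(kA) = 0.0025/(54×9.07) = 5.104×10^-6 K/W
R_perlite board = L/(kA) = 0.125/(0.0584×9.07) = 0.236 K/W
R_total = 0.236 K/W
Q = ΔT / R_total = 494 / 0.236

Q ≈ 2090 W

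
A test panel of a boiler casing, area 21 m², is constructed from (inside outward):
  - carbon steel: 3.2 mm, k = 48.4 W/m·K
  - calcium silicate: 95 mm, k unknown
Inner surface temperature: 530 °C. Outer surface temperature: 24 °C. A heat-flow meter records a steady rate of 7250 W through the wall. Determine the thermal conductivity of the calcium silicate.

Model the wall as resistances in series:
R_carbon steel = L/(kA) = 0.0032/(48.4×21) = 3.148×10^-6 K/W
Sum of known resistances R_other = 3.148×10^-6 K/W
Total R = ΔT/Q = 506/7250 = 0.06979 K/W
R_calcium silicate = R_total − R_other = 0.06979 K/W
k = L/(R·A) = 0.095/(0.06979×21)

k ≈ 0.0648 W/(m·K)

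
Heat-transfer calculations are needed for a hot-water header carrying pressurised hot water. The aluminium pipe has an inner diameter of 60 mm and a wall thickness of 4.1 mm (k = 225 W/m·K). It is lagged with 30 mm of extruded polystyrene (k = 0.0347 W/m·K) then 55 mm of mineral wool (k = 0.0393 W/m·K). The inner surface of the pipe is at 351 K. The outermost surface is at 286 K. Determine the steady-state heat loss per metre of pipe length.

Cylindrical conduction, so R = ln(r₂/r₁)/(2πkL) per layer, in series:
R_aluminium pipe wall = ln(34.1/30)/(2π×225×1) = 9.061×10^-5 K/W
R_extruded polystyrene = ln(64.1/34.1)/(2π×0.0347×1) = 2.895 K/W
R_mineral wool = ln(119.1/64.1)/(2π×0.0393×1) = 2.509 K/W
R_total = 5.404 K/W
Q = ΔT/R_total = 65/5.404

q′ ≈ 12 W/m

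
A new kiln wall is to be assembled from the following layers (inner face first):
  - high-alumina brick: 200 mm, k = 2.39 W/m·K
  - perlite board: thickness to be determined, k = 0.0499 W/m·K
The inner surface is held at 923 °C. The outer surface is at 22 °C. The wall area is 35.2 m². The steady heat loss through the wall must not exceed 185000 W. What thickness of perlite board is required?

L ≈ 4.38 mm

Series thermal resistances:
R_high-alumina brick = L/(kA) = 0.2/(2.39×35.2) = 0.002377 K/W
Sum of the known resistances R_other = 0.002377 K/W
Required total resistance R_tot = ΔT/Q_allow = 901/185000 = 0.00487 K/W
R_perlite board = R_tot − R_other = 0.002493 K/W
L = R·k·A = 0.002493×0.0499×35.2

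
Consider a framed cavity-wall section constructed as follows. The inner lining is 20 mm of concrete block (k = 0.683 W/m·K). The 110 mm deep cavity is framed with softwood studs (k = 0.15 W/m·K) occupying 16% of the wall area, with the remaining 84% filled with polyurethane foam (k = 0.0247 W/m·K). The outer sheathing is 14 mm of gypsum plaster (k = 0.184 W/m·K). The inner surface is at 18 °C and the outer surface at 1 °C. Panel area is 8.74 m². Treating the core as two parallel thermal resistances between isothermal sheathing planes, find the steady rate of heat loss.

Sheathing layers in series; stud and cavity paths in parallel between them.
R_inner = 0.02/(0.683×8.74) = 0.00335 K/W
R_stud  = 0.11/(0.15×0.16×8.74) = 0.5244 K/W
R_cav   = 0.11/(0.0247×0.84×8.74) = 0.6066 K/W
1/R_core = 1/R_stud + 1/R_cav → R_core = 0.2813 K/W
R_outer = 0.014/(0.184×8.74) = 0.008706 K/W
R_total = 0.2933 K/W
Q = ΔT/R_total = 17/0.2933

Q ≈ 58 W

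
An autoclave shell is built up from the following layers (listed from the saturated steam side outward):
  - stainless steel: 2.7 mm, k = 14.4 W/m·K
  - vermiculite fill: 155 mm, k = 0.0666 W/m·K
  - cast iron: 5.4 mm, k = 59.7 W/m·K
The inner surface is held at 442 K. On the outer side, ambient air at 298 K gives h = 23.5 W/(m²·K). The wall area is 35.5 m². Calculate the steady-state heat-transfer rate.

Model the wall as resistances in series:
R_stainless steel = L/(kA) = 0.0027/(14.4×35.5) = 5.282×10^-6 K/W
R_vermiculite fill = L/(kA) = 0.155/(0.0666×35.5) = 0.06556 K/W
R_cast iron = L/(kA) = 0.0054/(59.7×35.5) = 2.548×10^-6 K/W
R_outer film = 1/(h_o·A) = 1/(23.5×35.5) = 0.001199 K/W
R_total = 0.06677 K/W
Q = ΔT / R_total = 144 / 0.06677

Q ≈ 2160 W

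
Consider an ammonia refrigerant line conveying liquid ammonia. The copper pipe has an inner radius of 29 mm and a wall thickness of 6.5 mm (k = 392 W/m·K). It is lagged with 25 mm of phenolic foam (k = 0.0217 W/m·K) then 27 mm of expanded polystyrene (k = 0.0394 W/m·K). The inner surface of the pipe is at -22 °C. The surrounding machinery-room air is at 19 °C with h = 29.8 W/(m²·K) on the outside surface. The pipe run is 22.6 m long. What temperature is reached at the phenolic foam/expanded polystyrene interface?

Radial resistances (cylindrical: R_cond = ln(r_o/r_i)/(2πkL), R_conv = 1/(h·2πrL)):
R_copper pipe wall = ln(35.5/29)/(2π×392×22.6) = 3.633×10^-6 K/W
R_phenolic foam = ln(60.5/35.5)/(2π×0.0217×22.6) = 0.173 K/W
R_expanded polystyrene = ln(87.5/60.5)/(2π×0.0394×22.6) = 0.06595 K/W
R_outer film = 1/(h_o·2πr_oL) = 1/(29.8×2π×0.0875×22.6) = 0.002701 K/W
R_total = 0.2417 K/W
Q = ΔT/R_total = 41/0.2417
Q = 170 W
T_interface = T_inner + Q·ΣR(inner→interface) = -22 + 170×0.173

T ≈ 7.35 °C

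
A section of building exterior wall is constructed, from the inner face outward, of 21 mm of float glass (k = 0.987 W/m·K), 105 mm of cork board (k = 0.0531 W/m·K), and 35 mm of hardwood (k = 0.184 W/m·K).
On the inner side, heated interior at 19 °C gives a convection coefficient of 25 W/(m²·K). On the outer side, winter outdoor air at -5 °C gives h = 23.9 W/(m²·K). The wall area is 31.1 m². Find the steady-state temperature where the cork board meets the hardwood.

Using the resistance-network approach (series):
R_inner film = 1/(h_i·A) = 1/(25×31.1) = 0.001286 K/W
R_float glass = L/(kA) = 0.021/(0.987×31.1) = 6.841×10^-4 K/W
R_cork board = L/(kA) = 0.105/(0.0531×31.1) = 0.06358 K/W
R_hardwood = L/(kA) = 0.035/(0.184×31.1) = 0.006116 K/W
R_outer film = 1/(h_o·A) = 1/(23.9×31.1) = 0.001345 K/W
R_total = 0.07301 K/W;  Q = ΔT/R_total = 24/0.07301 = 328.7 W
T_interface = T_inner − Q·ΣR(inner→interface) = 19 − 329×0.06555

T ≈ -2.55 °C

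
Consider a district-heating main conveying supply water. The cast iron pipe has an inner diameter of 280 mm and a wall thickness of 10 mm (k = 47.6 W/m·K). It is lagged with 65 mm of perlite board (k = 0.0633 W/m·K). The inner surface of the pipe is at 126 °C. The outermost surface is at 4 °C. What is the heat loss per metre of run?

q′ ≈ 135 W/m

For a radial system each layer contributes R = ln(r_out/r_in)/(2πkL); films add R = 1/(hA).
R_cast iron pipe wall = ln(150/140)/(2π×47.6×1) = 2.307×10^-4 K/W
R_perlite board = ln(215/150)/(2π×0.0633×1) = 0.9052 K/W
R_total = 0.9054 K/W
Q = ΔT/R_total = 122/0.9054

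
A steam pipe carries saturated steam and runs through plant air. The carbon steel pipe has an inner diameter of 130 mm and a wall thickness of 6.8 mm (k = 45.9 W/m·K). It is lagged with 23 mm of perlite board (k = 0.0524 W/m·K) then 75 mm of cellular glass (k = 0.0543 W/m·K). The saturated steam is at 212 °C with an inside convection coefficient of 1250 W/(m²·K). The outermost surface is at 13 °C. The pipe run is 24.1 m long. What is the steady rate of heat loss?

For a radial system each layer contributes R = ln(r_out/r_in)/(2πkL); films add R = 1/(hA).
R_inner film = 1/(h_i·2πr₁L) = 1/(1250×2π×0.065×24.1) = 8.128×10^-5 K/W
R_carbon steel pipe wall = ln(71.8/65)/(2π×45.9×24.1) = 1.432×10^-5 K/W
R_perlite board = ln(94.8/71.8)/(2π×0.0524×24.1) = 0.03502 K/W
R_cellular glass = ln(169.8/94.8)/(2π×0.0543×24.1) = 0.07089 K/W
R_total = 0.106 K/W
Q = ΔT/R_total = 199/0.106

Q ≈ 1880 W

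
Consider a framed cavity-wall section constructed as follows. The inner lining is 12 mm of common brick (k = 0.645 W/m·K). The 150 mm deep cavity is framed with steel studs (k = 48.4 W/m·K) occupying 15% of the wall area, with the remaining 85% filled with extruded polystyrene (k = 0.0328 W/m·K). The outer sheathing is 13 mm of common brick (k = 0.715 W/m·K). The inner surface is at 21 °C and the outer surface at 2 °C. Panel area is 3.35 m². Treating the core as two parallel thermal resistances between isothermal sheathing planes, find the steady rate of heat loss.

Q ≈ 1110 W

Sheathing layers in series; stud and cavity paths in parallel between them.
R_inner = 0.012/(0.645×3.35) = 0.005554 K/W
R_stud  = 0.15/(48.4×0.15×3.35) = 0.006168 K/W
R_cav   = 0.15/(0.0328×0.85×3.35) = 1.606 K/W
1/R_core = 1/R_stud + 1/R_cav → R_core = 0.006144 K/W
R_outer = 0.013/(0.715×3.35) = 0.005427 K/W
R_total = 0.01712 K/W
Q = ΔT/R_total = 19/0.01712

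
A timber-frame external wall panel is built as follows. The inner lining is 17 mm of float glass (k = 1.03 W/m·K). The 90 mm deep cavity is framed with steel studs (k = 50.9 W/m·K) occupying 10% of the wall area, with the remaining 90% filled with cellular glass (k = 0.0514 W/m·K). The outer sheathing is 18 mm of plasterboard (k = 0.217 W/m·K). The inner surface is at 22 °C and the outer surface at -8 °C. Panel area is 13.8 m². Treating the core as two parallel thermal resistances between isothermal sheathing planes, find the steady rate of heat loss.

Sheathing layers in series; stud and cavity paths in parallel between them.
R_inner = 0.017/(1.03×13.8) = 0.001196 K/W
R_stud  = 0.09/(50.9×0.1×13.8) = 0.001281 K/W
R_cav   = 0.09/(0.0514×0.9×13.8) = 0.141 K/W
1/R_core = 1/R_stud + 1/R_cav → R_core = 0.00127 K/W
R_outer = 0.018/(0.217×13.8) = 0.006011 K/W
R_total = 0.008477 K/W
Q = ΔT/R_total = 30/0.008477

Q ≈ 3540 W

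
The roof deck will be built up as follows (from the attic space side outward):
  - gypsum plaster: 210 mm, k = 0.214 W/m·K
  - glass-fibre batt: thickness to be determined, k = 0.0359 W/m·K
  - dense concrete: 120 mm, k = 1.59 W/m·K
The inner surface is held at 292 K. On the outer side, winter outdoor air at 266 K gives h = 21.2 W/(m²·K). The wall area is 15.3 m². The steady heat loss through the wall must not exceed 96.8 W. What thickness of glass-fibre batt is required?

Treating each layer as a thermal resistance in series:
R_gypsum plaster = L/(kA) = 0.21/(0.214×15.3) = 0.06414 K/W
R_dense concrete = L/(kA) = 0.12/(1.59×15.3) = 0.004933 K/W
R_outer film = 1/(h_o·A) = 1/(21.2×15.3) = 0.003083 K/W
Sum of the known resistances R_other = 0.07215 K/W
Required total resistance R_tot = ΔT/Q_allow = 26/96.8 = 0.2686 K/W
R_glass-fibre batt = R_tot − R_other = 0.1964 K/W
L = R·k·A = 0.1964×0.0359×15.3

L ≈ 108 mm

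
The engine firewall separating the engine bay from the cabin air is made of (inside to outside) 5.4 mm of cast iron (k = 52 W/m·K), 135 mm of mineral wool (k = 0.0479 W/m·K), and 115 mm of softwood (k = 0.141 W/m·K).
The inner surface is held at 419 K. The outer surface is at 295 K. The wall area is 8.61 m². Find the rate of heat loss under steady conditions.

Q ≈ 294 W

Series thermal resistances:
R_cast iron = L/(kA) = 0.0054/(52×8.61) = 1.206×10^-5 K/W
R_mineral wool = L/(kA) = 0.135/(0.0479×8.61) = 0.3273 K/W
R_softwood = L/(kA) = 0.115/(0.141×8.61) = 0.09473 K/W
R_total = 0.4221 K/W
Q = ΔT / R_total = 124 / 0.4221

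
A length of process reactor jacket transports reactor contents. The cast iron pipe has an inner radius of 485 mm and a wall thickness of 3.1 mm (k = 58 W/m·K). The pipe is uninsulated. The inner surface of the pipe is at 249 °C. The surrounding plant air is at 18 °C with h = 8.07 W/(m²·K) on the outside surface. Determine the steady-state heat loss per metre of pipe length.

Treating each annulus and film as a series resistance:
R_cast iron pipe wall = ln(488.1/485)/(2π×58×1) = 1.748×10^-5 K/W
R_outer film = 1/(h_o·2πr_oL) = 1/(8.07×2π×0.4881×1) = 0.04041 K/W
R_total = 0.04042 K/W
Q = ΔT/R_total = 231/0.04042

q′ ≈ 5710 W/m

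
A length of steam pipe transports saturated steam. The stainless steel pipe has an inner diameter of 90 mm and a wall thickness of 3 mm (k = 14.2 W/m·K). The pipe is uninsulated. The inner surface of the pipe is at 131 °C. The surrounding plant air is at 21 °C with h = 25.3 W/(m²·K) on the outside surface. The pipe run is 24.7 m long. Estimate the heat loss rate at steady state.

Q ≈ 20600 W

Per-layer cylindrical resistances, series-summed:
R_stainless steel pipe wall = ln(48/45)/(2π×14.2×24.7) = 2.929×10^-5 K/W
R_outer film = 1/(h_o·2πr_oL) = 1/(25.3×2π×0.048×24.7) = 0.005306 K/W
R_total = 0.005335 K/W
Q = ΔT/R_total = 110/0.005335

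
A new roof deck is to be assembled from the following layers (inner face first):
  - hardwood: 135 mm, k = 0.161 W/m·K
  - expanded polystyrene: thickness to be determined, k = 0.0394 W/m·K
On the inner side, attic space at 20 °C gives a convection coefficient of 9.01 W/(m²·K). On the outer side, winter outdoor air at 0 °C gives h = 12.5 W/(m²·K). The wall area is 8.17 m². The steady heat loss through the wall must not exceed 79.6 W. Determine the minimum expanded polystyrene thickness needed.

L ≈ 40.3 mm

Series thermal resistances:
R_inner film = 1/(h_i·A) = 1/(9.01×8.17) = 0.01358 K/W
R_hardwood = L/(kA) = 0.135/(0.161×8.17) = 0.1026 K/W
R_outer film = 1/(h_o·A) = 1/(12.5×8.17) = 0.009792 K/W
Sum of the known resistances R_other = 0.126 K/W
Required total resistance R_tot = ΔT/Q_allow = 20/79.6 = 0.2513 K/W
R_expanded polystyrene = R_tot − R_other = 0.1252 K/W
L = R·k·A = 0.1252×0.0394×8.17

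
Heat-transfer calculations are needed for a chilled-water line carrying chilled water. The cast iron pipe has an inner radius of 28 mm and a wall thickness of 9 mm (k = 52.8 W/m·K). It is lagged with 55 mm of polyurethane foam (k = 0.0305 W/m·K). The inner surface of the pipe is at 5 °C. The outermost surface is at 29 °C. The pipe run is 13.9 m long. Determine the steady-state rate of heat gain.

Per-layer cylindrical resistances, series-summed:
R_cast iron pipe wall = ln(37/28)/(2π×52.8×13.9) = 6.044×10^-5 K/W
R_polyurethane foam = ln(92/37)/(2π×0.0305×13.9) = 0.3419 K/W
R_total = 0.342 K/W
Q = ΔT/R_total = 24/0.342

Q ≈ 70.2 W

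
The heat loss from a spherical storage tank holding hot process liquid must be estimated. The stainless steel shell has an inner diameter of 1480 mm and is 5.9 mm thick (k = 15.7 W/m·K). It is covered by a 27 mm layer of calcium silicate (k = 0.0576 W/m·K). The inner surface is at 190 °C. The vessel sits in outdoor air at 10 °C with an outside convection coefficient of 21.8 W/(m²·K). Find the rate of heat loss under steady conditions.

Q ≈ 2540 W

Each spherical layer contributes R = (1/r_i − 1/r_o)/(4πk):
R_stainless steel shell = (1/0.74 − 1/0.7459)/(4π×15.7) = 5.418×10^-5 K/W
R_calcium silicate = (1/0.7459 − 1/0.7729)/(4π×0.0576) = 0.0647 K/W
R_outer film = 1/(h·4πr_o²) = 1/(21.8×4π×0.7729²) = 0.006111 K/W
R_total = 0.07087 K/W
Q = ΔT/R_total = 180/0.07087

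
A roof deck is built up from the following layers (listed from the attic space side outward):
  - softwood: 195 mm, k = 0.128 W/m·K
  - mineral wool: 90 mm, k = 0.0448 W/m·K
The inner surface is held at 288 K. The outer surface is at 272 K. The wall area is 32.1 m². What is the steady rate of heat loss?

Q ≈ 145 W

Model the wall as resistances in series:
R_softwood = L/(kA) = 0.195/(0.128×32.1) = 0.04746 K/W
R_mineral wool = L/(kA) = 0.09/(0.0448×32.1) = 0.06258 K/W
R_total = 0.11 K/W
Q = ΔT / R_total = 16 / 0.11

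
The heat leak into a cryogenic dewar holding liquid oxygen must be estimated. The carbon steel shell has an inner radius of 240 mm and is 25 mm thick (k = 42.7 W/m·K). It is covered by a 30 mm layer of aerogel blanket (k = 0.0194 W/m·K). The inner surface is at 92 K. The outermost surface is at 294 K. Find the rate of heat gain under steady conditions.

For a spherical shell R = (1/r₁ − 1/r₂)/(4πk); film R = 1/(h·4πr²). In series:
R_carbon steel shell = (1/0.24 − 1/0.265)/(4π×42.7) = 7.326×10^-4 K/W
R_aerogel blanket = (1/0.265 − 1/0.295)/(4π×0.0194) = 1.574 K/W
R_total = 1.575 K/W
Q = ΔT/R_total = 202/1.575

Q ≈ 128 W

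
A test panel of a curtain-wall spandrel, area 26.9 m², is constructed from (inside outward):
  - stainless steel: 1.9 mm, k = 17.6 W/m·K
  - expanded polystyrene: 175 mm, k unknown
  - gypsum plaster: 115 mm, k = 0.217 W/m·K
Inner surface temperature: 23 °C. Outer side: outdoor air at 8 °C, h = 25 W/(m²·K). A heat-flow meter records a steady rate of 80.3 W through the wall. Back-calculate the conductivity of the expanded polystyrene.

Using the resistance-network approach (series):
R_stainless steel = L/(kA) = 0.0019/(17.6×26.9) = 4.013×10^-6 K/W
R_gypsum plaster = L/(kA) = 0.115/(0.217×26.9) = 0.0197 K/W
R_outer film = 1/(h_o·A) = 1/(25×26.9) = 0.001487 K/W
Sum of known resistances R_other = 0.02119 K/W
Total R = ΔT/Q = 15/80.3 = 0.1868 K/W
R_expanded polystyrene = R_total − R_other = 0.1656 K/W
k = L/(R·A) = 0.175/(0.1656×26.9)

k ≈ 0.0393 W/(m·K)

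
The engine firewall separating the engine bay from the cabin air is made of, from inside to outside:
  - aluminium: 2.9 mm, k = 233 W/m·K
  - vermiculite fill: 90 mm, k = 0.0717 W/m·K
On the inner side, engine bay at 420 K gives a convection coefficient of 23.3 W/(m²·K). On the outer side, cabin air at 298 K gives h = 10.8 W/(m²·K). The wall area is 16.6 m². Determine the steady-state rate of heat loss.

Using the resistance-network approach (series):
R_inner film = 1/(h_i·A) = 1/(23.3×16.6) = 0.002585 K/W
R_aluminium = L/(kA) = 0.0029/(233×16.6) = 7.498×10^-7 K/W
R_vermiculite fill = L/(kA) = 0.09/(0.0717×16.6) = 0.07562 K/W
R_outer film = 1/(h_o·A) = 1/(10.8×16.6) = 0.005578 K/W
R_total = 0.08378 K/W
Q = ΔT / R_total = 122 / 0.08378

Q ≈ 1460 W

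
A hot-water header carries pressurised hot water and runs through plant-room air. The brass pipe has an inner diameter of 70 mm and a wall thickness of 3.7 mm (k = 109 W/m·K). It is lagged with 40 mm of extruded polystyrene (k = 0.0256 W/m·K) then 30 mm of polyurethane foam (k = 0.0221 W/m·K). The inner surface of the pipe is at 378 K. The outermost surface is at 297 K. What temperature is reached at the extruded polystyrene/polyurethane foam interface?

T ≈ 325 K

Radial resistances (cylindrical: R_cond = ln(r_o/r_i)/(2πkL), R_conv = 1/(h·2πrL)):
R_brass pipe wall = ln(38.7/35)/(2π×109×1) = 1.467×10^-4 K/W
R_extruded polystyrene = ln(78.7/38.7)/(2π×0.0256×1) = 4.413 K/W
R_polyurethane foam = ln(108.7/78.7)/(2π×0.0221×1) = 2.326 K/W
R_total = 6.739 K/W
Q = ΔT/R_total = 81/6.739
Q = 12 W/m
T_interface = T_inner − Q·ΣR(inner→interface) = 378 − 12×4.413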